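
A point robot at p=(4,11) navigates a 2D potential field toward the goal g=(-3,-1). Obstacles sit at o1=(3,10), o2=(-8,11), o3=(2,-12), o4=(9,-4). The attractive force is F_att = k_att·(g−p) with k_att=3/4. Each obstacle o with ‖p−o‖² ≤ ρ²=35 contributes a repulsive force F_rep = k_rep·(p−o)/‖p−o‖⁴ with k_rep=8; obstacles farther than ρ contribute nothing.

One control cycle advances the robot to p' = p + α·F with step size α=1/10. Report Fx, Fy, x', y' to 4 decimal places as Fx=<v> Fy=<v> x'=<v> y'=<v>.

F_att = 3/4·(g−p) = 3/4·(-7,-12) = (-5.2500,-9.0000)
o1: d²=2 ≤ ρ²=35; F_rep = 8·(1,1)/2² = (2.0000,2.0000)
o2: d²=144 > ρ²=35 → inactive
o3: d²=533 > ρ²=35 → inactive
o4: d²=250 > ρ²=35 → inactive
F = F_att + ΣF_rep = (-3.2500,-7.0000)
p' = p + 1/10·F = (3.6750,10.3000)

Fx=-3.2500 Fy=-7.0000 x'=3.6750 y'=10.3000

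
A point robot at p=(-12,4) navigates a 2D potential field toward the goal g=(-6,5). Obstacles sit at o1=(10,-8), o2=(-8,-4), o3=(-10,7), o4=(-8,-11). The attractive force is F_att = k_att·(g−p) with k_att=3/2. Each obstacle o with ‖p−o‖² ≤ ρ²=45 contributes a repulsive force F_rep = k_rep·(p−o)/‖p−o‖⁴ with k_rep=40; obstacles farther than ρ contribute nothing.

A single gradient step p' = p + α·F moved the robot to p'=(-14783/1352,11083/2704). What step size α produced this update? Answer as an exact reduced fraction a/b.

α = 1/8

F_att = 3/2·(g−p) = 3/2·(6,1) = (9.0000,1.5000)
o1: d²=628 > ρ²=45 → inactive
o2: d²=80 > ρ²=45 → inactive
o3: d²=13 ≤ ρ²=45; F_rep = 40·(-2,-3)/13² = (-0.4734,-0.7101)
o4: d²=241 > ρ²=45 → inactive
F = F_att + ΣF_rep = (8.5266,0.7899)
Δp = p'−p = (1.0658,0.0987); α = Δx/Fx = (1441/1352) / (1441/169) = 1/8
check: Δy/Fy = (267/2704) / (267/338) = 1/8 ✓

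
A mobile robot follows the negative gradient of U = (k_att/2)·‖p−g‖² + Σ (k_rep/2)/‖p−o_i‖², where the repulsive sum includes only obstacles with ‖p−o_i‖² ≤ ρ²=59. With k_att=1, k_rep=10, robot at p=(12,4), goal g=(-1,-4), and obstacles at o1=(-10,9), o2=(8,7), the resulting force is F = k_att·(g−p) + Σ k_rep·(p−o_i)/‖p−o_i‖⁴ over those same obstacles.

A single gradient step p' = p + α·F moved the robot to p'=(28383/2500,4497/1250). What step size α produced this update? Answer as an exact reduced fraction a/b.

F_att = 1·(g−p) = 1·(-13,-8) = (-13.0000,-8.0000)
o1: d²=509 > ρ²=59 → inactive
o2: d²=25 ≤ ρ²=59; F_rep = 10·(4,-3)/25² = (0.0640,-0.0480)
F = F_att + ΣF_rep = (-12.9360,-8.0480)
Δp = p'−p = (-0.6468,-0.4024); α = Δx/Fx = (-1617/2500) / (-1617/125) = 1/20
check: Δy/Fy = (-503/1250) / (-1006/125) = 1/20 ✓

α = 1/20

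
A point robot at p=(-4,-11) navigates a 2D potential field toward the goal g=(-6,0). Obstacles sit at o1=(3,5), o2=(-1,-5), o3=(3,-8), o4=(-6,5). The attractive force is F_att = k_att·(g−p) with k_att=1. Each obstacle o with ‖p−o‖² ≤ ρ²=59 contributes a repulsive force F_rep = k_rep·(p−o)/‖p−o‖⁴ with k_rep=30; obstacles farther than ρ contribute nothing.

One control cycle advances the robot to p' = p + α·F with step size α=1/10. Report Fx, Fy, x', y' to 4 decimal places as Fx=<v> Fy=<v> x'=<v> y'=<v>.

Fx=-2.1069 Fy=10.8844 x'=-4.2107 y'=-9.9116

F_att = 1·(g−p) = 1·(-2,11) = (-2.0000,11.0000)
o1: d²=305 > ρ²=59 → inactive
o2: d²=45 ≤ ρ²=59; F_rep = 30·(-3,-6)/45² = (-0.0444,-0.0889)
o3: d²=58 ≤ ρ²=59; F_rep = 30·(-7,-3)/58² = (-0.0624,-0.0268)
o4: d²=260 > ρ²=59 → inactive
F = F_att + ΣF_rep = (-2.1069,10.8844)
p' = p + 1/10·F = (-4.2107,-9.9116)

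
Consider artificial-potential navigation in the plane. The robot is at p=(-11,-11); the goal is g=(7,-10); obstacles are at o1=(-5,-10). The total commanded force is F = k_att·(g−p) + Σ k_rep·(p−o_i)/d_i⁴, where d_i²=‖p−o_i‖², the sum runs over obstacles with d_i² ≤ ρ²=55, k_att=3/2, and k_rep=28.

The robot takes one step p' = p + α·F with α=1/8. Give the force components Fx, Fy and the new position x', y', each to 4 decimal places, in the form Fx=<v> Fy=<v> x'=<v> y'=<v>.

F_att = 3/2·(g−p) = 3/2·(18,1) = (27.0000,1.5000)
o1: d²=37 ≤ ρ²=55; F_rep = 28·(-6,-1)/37² = (-0.1227,-0.0205)
F = F_att + ΣF_rep = (26.8773,1.4795)
p' = p + 1/8·F = (-7.6403,-10.8151)

Fx=26.8773 Fy=1.4795 x'=-7.6403 y'=-10.8151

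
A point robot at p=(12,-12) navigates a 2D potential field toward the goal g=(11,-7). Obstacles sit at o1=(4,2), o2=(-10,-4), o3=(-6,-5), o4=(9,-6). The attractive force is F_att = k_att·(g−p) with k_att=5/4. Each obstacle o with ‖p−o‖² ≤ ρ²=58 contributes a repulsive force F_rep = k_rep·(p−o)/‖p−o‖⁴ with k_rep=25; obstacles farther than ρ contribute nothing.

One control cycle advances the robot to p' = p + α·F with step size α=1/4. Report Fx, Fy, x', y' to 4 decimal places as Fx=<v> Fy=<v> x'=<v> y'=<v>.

F_att = 5/4·(g−p) = 5/4·(-1,5) = (-1.2500,6.2500)
o1: d²=260 > ρ²=58 → inactive
o2: d²=548 > ρ²=58 → inactive
o3: d²=373 > ρ²=58 → inactive
o4: d²=45 ≤ ρ²=58; F_rep = 25·(3,-6)/45² = (0.0370,-0.0741)
F = F_att + ΣF_rep = (-1.2130,6.1759)
p' = p + 1/4·F = (11.6968,-10.4560)

Fx=-1.2130 Fy=6.1759 x'=11.6968 y'=-10.4560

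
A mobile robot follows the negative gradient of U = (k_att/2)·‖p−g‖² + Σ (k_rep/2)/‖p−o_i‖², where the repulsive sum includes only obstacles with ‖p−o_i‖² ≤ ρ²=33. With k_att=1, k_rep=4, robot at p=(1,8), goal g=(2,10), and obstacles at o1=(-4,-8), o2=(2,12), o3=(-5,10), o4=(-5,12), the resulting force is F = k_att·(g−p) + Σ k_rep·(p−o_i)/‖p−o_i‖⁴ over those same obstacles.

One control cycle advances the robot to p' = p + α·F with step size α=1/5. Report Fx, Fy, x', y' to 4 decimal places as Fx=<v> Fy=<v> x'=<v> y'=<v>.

F_att = 1·(g−p) = 1·(1,2) = (1.0000,2.0000)
o1: d²=281 > ρ²=33 → inactive
o2: d²=17 ≤ ρ²=33; F_rep = 4·(-1,-4)/17² = (-0.0138,-0.0554)
o3: d²=40 > ρ²=33 → inactive
o4: d²=52 > ρ²=33 → inactive
F = F_att + ΣF_rep = (0.9862,1.9446)
p' = p + 1/5·F = (1.1972,8.3889)

Fx=0.9862 Fy=1.9446 x'=1.1972 y'=8.3889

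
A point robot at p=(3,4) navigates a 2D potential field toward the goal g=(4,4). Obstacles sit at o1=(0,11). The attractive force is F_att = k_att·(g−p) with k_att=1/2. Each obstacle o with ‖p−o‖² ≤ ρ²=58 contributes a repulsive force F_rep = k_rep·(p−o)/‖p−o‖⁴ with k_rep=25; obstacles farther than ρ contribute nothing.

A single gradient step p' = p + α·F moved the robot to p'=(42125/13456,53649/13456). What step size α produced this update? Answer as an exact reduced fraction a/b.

α = 1/4

F_att = 1/2·(g−p) = 1/2·(1,0) = (0.5000,0.0000)
o1: d²=58 ≤ ρ²=58; F_rep = 25·(3,-7)/58² = (0.0223,-0.0520)
F = F_att + ΣF_rep = (0.5223,-0.0520)
Δp = p'−p = (0.1306,-0.0130); α = Δx/Fx = (1757/13456) / (1757/3364) = 1/4
check: Δy/Fy = (-175/13456) / (-175/3364) = 1/4 ✓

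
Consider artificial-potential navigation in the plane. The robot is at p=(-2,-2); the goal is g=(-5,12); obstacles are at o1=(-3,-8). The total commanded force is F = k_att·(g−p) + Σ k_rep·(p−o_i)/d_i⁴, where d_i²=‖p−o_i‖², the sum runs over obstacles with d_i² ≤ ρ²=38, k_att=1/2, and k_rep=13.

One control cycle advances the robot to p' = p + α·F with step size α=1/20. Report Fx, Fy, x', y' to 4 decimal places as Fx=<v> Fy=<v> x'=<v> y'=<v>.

F_att = 1/2·(g−p) = 1/2·(-3,14) = (-1.5000,7.0000)
o1: d²=37 ≤ ρ²=38; F_rep = 13·(1,6)/37² = (0.0095,0.0570)
F = F_att + ΣF_rep = (-1.4905,7.0570)
p' = p + 1/20·F = (-2.0745,-1.6472)

Fx=-1.4905 Fy=7.0570 x'=-2.0745 y'=-1.6472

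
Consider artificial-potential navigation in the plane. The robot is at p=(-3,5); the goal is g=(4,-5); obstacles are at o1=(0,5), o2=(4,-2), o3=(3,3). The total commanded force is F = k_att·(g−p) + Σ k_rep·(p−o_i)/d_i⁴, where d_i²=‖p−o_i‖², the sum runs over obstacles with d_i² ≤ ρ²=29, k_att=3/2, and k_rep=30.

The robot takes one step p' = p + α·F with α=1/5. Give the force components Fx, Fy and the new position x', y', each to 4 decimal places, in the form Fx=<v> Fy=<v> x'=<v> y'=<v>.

F_att = 3/2·(g−p) = 3/2·(7,-10) = (10.5000,-15.0000)
o1: d²=9 ≤ ρ²=29; F_rep = 30·(-3,0)/9² = (-1.1111,0.0000)
o2: d²=98 > ρ²=29 → inactive
o3: d²=40 > ρ²=29 → inactive
F = F_att + ΣF_rep = (9.3889,-15.0000)
p' = p + 1/5·F = (-1.1222,2.0000)

Fx=9.3889 Fy=-15.0000 x'=-1.1222 y'=2.0000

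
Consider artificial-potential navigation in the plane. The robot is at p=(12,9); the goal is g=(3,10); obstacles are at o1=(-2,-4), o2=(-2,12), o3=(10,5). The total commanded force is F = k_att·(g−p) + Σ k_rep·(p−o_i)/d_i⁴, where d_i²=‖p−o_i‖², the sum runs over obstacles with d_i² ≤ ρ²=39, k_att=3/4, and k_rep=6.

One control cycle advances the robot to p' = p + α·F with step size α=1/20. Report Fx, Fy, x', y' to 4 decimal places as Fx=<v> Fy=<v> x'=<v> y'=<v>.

F_att = 3/4·(g−p) = 3/4·(-9,1) = (-6.7500,0.7500)
o1: d²=365 > ρ²=39 → inactive
o2: d²=205 > ρ²=39 → inactive
o3: d²=20 ≤ ρ²=39; F_rep = 6·(2,4)/20² = (0.0300,0.0600)
F = F_att + ΣF_rep = (-6.7200,0.8100)
p' = p + 1/20·F = (11.6640,9.0405)

Fx=-6.7200 Fy=0.8100 x'=11.6640 y'=9.0405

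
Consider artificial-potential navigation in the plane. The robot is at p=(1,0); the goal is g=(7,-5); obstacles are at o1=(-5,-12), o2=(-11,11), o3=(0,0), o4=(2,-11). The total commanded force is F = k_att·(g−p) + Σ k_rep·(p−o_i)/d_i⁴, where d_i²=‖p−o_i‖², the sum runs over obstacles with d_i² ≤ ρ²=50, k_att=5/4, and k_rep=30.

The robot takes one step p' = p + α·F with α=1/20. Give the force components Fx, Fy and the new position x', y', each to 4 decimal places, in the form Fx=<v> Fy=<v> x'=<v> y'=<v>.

Fx=37.5000 Fy=-6.2500 x'=2.8750 y'=-0.3125

F_att = 5/4·(g−p) = 5/4·(6,-5) = (7.5000,-6.2500)
o1: d²=180 > ρ²=50 → inactive
o2: d²=265 > ρ²=50 → inactive
o3: d²=1 ≤ ρ²=50; F_rep = 30·(1,0)/1² = (30.0000,0.0000)
o4: d²=122 > ρ²=50 → inactive
F = F_att + ΣF_rep = (37.5000,-6.2500)
p' = p + 1/20·F = (2.8750,-0.3125)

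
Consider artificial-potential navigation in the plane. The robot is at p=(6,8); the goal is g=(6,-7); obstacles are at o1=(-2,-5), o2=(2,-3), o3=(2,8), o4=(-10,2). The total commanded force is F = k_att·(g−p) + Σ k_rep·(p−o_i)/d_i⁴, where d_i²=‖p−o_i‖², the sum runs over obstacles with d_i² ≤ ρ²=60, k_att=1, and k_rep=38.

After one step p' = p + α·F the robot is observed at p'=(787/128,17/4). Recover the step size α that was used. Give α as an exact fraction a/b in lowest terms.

α = 1/4

F_att = 1·(g−p) = 1·(0,-15) = (0.0000,-15.0000)
o1: d²=233 > ρ²=60 → inactive
o2: d²=137 > ρ²=60 → inactive
o3: d²=16 ≤ ρ²=60; F_rep = 38·(4,0)/16² = (0.5938,0.0000)
o4: d²=292 > ρ²=60 → inactive
F = F_att + ΣF_rep = (0.5938,-15.0000)
Δp = p'−p = (0.1484,-3.7500); α = Δx/Fx = (19/128) / (19/32) = 1/4
check: Δy/Fy = (-15/4) / (-15) = 1/4 ✓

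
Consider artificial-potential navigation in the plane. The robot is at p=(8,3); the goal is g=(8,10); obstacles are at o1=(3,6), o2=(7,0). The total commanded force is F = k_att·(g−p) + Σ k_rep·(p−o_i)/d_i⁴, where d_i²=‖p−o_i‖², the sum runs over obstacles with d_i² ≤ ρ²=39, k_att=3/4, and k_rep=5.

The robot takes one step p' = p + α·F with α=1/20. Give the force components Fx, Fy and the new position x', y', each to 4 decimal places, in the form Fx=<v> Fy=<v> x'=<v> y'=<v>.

F_att = 3/4·(g−p) = 3/4·(0,7) = (0.0000,5.2500)
o1: d²=34 ≤ ρ²=39; F_rep = 5·(5,-3)/34² = (0.0216,-0.0130)
o2: d²=10 ≤ ρ²=39; F_rep = 5·(1,3)/10² = (0.0500,0.1500)
F = F_att + ΣF_rep = (0.0716,5.3870)
p' = p + 1/20·F = (8.0036,3.2694)

Fx=0.0716 Fy=5.3870 x'=8.0036 y'=3.2694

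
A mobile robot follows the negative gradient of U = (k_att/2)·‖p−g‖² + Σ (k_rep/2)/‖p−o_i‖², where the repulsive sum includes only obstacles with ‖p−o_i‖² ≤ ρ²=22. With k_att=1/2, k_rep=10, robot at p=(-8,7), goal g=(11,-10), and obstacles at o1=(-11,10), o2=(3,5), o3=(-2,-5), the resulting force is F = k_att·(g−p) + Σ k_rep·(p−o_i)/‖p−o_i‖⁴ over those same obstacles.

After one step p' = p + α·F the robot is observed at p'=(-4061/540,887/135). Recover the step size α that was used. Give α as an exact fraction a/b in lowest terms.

α = 1/20

F_att = 1/2·(g−p) = 1/2·(19,-17) = (9.5000,-8.5000)
o1: d²=18 ≤ ρ²=22; F_rep = 10·(3,-3)/18² = (0.0926,-0.0926)
o2: d²=125 > ρ²=22 → inactive
o3: d²=180 > ρ²=22 → inactive
F = F_att + ΣF_rep = (9.5926,-8.5926)
Δp = p'−p = (0.4796,-0.4296); α = Δx/Fx = (259/540) / (259/27) = 1/20
check: Δy/Fy = (-58/135) / (-232/27) = 1/20 ✓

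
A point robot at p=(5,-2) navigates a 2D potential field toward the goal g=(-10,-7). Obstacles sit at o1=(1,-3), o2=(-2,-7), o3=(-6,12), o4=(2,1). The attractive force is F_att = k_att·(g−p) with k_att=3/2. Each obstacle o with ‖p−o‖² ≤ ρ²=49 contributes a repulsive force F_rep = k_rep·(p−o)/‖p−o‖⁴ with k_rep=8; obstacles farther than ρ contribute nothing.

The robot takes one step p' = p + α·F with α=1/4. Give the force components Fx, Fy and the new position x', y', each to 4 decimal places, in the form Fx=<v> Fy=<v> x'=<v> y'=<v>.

Fx=-22.3152 Fy=-7.5464 x'=-0.5788 y'=-3.8866

F_att = 3/2·(g−p) = 3/2·(-15,-5) = (-22.5000,-7.5000)
o1: d²=17 ≤ ρ²=49; F_rep = 8·(4,1)/17² = (0.1107,0.0277)
o2: d²=74 > ρ²=49 → inactive
o3: d²=317 > ρ²=49 → inactive
o4: d²=18 ≤ ρ²=49; F_rep = 8·(3,-3)/18² = (0.0741,-0.0741)
F = F_att + ΣF_rep = (-22.3152,-7.5464)
p' = p + 1/4·F = (-0.5788,-3.8866)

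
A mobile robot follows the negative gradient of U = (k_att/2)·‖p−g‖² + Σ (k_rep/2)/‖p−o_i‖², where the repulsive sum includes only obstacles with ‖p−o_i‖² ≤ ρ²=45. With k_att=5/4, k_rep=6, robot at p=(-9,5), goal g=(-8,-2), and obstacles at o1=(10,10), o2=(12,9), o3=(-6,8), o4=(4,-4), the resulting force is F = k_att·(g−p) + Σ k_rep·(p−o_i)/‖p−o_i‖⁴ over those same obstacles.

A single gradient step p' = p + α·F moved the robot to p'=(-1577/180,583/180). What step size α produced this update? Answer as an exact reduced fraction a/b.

F_att = 5/4·(g−p) = 5/4·(1,-7) = (1.2500,-8.7500)
o1: d²=386 > ρ²=45 → inactive
o2: d²=457 > ρ²=45 → inactive
o3: d²=18 ≤ ρ²=45; F_rep = 6·(-3,-3)/18² = (-0.0556,-0.0556)
o4: d²=250 > ρ²=45 → inactive
F = F_att + ΣF_rep = (1.1944,-8.8056)
Δp = p'−p = (0.2389,-1.7611); α = Δx/Fx = (43/180) / (43/36) = 1/5
check: Δy/Fy = (-317/180) / (-317/36) = 1/5 ✓

α = 1/5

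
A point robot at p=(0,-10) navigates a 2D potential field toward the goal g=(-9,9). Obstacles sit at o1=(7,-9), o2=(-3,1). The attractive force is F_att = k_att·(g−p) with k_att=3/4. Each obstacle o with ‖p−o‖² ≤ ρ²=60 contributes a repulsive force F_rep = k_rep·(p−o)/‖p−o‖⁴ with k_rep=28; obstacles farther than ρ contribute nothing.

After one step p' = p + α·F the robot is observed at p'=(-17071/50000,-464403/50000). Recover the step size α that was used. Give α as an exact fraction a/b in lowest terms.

F_att = 3/4·(g−p) = 3/4·(-9,19) = (-6.7500,14.2500)
o1: d²=50 ≤ ρ²=60; F_rep = 28·(-7,-1)/50² = (-0.0784,-0.0112)
o2: d²=130 > ρ²=60 → inactive
F = F_att + ΣF_rep = (-6.8284,14.2388)
Δp = p'−p = (-0.3414,0.7119); α = Δx/Fx = (-17071/50000) / (-17071/2500) = 1/20
check: Δy/Fy = (35597/50000) / (35597/2500) = 1/20 ✓

α = 1/20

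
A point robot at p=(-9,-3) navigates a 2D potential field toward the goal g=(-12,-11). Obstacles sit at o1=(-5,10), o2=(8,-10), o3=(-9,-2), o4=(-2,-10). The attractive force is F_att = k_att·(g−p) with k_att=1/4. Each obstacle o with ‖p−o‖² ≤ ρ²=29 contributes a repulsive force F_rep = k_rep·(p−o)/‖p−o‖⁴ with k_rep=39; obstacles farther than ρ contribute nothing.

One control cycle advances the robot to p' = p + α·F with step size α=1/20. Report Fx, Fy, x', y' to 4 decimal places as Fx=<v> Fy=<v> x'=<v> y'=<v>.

F_att = 1/4·(g−p) = 1/4·(-3,-8) = (-0.7500,-2.0000)
o1: d²=185 > ρ²=29 → inactive
o2: d²=338 > ρ²=29 → inactive
o3: d²=1 ≤ ρ²=29; F_rep = 39·(0,-1)/1² = (0.0000,-39.0000)
o4: d²=98 > ρ²=29 → inactive
F = F_att + ΣF_rep = (-0.7500,-41.0000)
p' = p + 1/20·F = (-9.0375,-5.0500)

Fx=-0.7500 Fy=-41.0000 x'=-9.0375 y'=-5.0500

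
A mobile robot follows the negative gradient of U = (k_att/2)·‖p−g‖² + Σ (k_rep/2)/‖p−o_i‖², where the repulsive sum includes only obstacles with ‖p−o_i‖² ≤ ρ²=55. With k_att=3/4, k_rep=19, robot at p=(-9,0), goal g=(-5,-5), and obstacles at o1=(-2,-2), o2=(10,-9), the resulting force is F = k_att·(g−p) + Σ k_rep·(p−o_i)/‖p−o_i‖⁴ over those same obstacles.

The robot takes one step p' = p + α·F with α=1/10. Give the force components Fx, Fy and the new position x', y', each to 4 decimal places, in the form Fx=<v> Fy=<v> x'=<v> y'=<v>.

Fx=2.9527 Fy=-3.7365 x'=-8.7047 y'=-0.3736

F_att = 3/4·(g−p) = 3/4·(4,-5) = (3.0000,-3.7500)
o1: d²=53 ≤ ρ²=55; F_rep = 19·(-7,2)/53² = (-0.0473,0.0135)
o2: d²=442 > ρ²=55 → inactive
F = F_att + ΣF_rep = (2.9527,-3.7365)
p' = p + 1/10·F = (-8.7047,-0.3736)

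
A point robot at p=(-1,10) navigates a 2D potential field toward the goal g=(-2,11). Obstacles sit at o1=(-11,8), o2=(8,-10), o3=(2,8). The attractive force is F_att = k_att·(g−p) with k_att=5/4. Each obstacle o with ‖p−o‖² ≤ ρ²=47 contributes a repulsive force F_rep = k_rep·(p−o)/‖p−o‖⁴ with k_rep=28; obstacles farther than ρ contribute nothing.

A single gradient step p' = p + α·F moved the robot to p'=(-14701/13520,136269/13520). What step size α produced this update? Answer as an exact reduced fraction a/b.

F_att = 5/4·(g−p) = 5/4·(-1,1) = (-1.2500,1.2500)
o1: d²=104 > ρ²=47 → inactive
o2: d²=481 > ρ²=47 → inactive
o3: d²=13 ≤ ρ²=47; F_rep = 28·(-3,2)/13² = (-0.4970,0.3314)
F = F_att + ΣF_rep = (-1.7470,1.5814)
Δp = p'−p = (-0.0874,0.0791); α = Δx/Fx = (-1181/13520) / (-1181/676) = 1/20
check: Δy/Fy = (1069/13520) / (1069/676) = 1/20 ✓

α = 1/20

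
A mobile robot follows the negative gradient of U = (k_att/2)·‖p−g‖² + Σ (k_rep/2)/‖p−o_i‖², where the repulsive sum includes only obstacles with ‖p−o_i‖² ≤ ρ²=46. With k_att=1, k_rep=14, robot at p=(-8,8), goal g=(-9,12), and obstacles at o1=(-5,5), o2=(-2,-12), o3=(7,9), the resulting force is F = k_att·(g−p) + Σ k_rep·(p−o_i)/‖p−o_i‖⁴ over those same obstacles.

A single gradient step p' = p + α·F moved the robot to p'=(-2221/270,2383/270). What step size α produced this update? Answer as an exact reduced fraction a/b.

F_att = 1·(g−p) = 1·(-1,4) = (-1.0000,4.0000)
o1: d²=18 ≤ ρ²=46; F_rep = 14·(-3,3)/18² = (-0.1296,0.1296)
o2: d²=436 > ρ²=46 → inactive
o3: d²=226 > ρ²=46 → inactive
F = F_att + ΣF_rep = (-1.1296,4.1296)
Δp = p'−p = (-0.2259,0.8259); α = Δx/Fx = (-61/270) / (-61/54) = 1/5
check: Δy/Fy = (223/270) / (223/54) = 1/5 ✓

α = 1/5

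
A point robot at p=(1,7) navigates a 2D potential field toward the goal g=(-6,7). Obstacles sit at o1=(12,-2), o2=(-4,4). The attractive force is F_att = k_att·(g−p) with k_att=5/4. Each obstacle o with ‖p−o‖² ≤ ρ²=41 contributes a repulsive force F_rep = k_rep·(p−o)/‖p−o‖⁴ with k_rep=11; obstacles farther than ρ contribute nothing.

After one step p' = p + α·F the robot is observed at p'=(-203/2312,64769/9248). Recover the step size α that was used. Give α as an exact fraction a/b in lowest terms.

α = 1/8

F_att = 5/4·(g−p) = 5/4·(-7,0) = (-8.7500,0.0000)
o1: d²=202 > ρ²=41 → inactive
o2: d²=34 ≤ ρ²=41; F_rep = 11·(5,3)/34² = (0.0476,0.0285)
F = F_att + ΣF_rep = (-8.7024,0.0285)
Δp = p'−p = (-1.0878,0.0036); α = Δx/Fx = (-2515/2312) / (-2515/289) = 1/8
check: Δy/Fy = (33/9248) / (33/1156) = 1/8 ✓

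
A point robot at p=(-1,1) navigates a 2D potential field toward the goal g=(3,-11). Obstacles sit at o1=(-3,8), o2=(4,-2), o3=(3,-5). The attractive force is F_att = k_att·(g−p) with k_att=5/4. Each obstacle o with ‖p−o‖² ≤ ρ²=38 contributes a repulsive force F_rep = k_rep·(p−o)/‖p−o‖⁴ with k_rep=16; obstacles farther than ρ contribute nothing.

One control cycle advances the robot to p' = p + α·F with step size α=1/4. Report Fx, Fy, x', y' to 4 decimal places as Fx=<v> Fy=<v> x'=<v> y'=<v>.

F_att = 5/4·(g−p) = 5/4·(4,-12) = (5.0000,-15.0000)
o1: d²=53 > ρ²=38 → inactive
o2: d²=34 ≤ ρ²=38; F_rep = 16·(-5,3)/34² = (-0.0692,0.0415)
o3: d²=52 > ρ²=38 → inactive
F = F_att + ΣF_rep = (4.9308,-14.9585)
p' = p + 1/4·F = (0.2327,-2.7396)

Fx=4.9308 Fy=-14.9585 x'=0.2327 y'=-2.7396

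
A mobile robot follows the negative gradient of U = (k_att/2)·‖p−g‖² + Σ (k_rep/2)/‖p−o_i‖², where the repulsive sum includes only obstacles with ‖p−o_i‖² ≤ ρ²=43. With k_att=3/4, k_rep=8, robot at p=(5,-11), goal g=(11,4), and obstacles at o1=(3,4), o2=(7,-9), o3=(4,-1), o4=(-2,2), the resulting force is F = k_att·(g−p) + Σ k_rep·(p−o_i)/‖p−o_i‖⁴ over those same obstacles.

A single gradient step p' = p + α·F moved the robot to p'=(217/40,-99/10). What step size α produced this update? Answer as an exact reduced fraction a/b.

α = 1/10

F_att = 3/4·(g−p) = 3/4·(6,15) = (4.5000,11.2500)
o1: d²=229 > ρ²=43 → inactive
o2: d²=8 ≤ ρ²=43; F_rep = 8·(-2,-2)/8² = (-0.2500,-0.2500)
o3: d²=101 > ρ²=43 → inactive
o4: d²=218 > ρ²=43 → inactive
F = F_att + ΣF_rep = (4.2500,11.0000)
Δp = p'−p = (0.4250,1.1000); α = Δx/Fx = (17/40) / (17/4) = 1/10
check: Δy/Fy = (11/10) / (11) = 1/10 ✓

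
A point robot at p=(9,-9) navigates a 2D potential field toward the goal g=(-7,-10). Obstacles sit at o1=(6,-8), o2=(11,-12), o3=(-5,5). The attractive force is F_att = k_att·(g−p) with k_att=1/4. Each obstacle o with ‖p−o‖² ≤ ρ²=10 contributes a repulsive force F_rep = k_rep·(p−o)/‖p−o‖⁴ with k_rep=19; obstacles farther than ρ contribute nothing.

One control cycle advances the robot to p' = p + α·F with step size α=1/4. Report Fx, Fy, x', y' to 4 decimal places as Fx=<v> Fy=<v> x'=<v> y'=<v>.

F_att = 1/4·(g−p) = 1/4·(-16,-1) = (-4.0000,-0.2500)
o1: d²=10 ≤ ρ²=10; F_rep = 19·(3,-1)/10² = (0.5700,-0.1900)
o2: d²=13 > ρ²=10 → inactive
o3: d²=392 > ρ²=10 → inactive
F = F_att + ΣF_rep = (-3.4300,-0.4400)
p' = p + 1/4·F = (8.1425,-9.1100)

Fx=-3.4300 Fy=-0.4400 x'=8.1425 y'=-9.1100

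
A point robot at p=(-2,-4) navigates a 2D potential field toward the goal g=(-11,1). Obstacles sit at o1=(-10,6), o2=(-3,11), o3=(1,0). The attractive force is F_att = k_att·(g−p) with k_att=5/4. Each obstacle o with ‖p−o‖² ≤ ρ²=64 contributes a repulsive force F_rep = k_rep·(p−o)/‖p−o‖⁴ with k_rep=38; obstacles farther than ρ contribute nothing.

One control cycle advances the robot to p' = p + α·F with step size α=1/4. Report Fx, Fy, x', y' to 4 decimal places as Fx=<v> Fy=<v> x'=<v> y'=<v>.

F_att = 5/4·(g−p) = 5/4·(-9,5) = (-11.2500,6.2500)
o1: d²=164 > ρ²=64 → inactive
o2: d²=226 > ρ²=64 → inactive
o3: d²=25 ≤ ρ²=64; F_rep = 38·(-3,-4)/25² = (-0.1824,-0.2432)
F = F_att + ΣF_rep = (-11.4324,6.0068)
p' = p + 1/4·F = (-4.8581,-2.4983)

Fx=-11.4324 Fy=6.0068 x'=-4.8581 y'=-2.4983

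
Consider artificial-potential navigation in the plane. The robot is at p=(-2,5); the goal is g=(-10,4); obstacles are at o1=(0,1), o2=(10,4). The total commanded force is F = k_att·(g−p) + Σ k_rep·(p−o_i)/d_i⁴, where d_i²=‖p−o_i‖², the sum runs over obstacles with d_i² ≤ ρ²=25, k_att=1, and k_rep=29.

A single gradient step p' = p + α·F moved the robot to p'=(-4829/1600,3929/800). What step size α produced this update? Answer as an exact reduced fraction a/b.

F_att = 1·(g−p) = 1·(-8,-1) = (-8.0000,-1.0000)
o1: d²=20 ≤ ρ²=25; F_rep = 29·(-2,4)/20² = (-0.1450,0.2900)
o2: d²=145 > ρ²=25 → inactive
F = F_att + ΣF_rep = (-8.1450,-0.7100)
Δp = p'−p = (-1.0181,-0.0887); α = Δx/Fx = (-1629/1600) / (-1629/200) = 1/8
check: Δy/Fy = (-71/800) / (-71/100) = 1/8 ✓

α = 1/8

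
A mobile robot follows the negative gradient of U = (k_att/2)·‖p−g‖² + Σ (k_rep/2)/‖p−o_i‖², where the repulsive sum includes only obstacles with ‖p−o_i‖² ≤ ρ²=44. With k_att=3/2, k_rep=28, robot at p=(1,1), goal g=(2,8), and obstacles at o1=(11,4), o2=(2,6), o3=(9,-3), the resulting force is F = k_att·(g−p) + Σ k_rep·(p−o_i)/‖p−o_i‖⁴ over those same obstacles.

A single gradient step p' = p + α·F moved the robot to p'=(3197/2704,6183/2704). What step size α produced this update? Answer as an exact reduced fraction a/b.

F_att = 3/2·(g−p) = 3/2·(1,7) = (1.5000,10.5000)
o1: d²=109 > ρ²=44 → inactive
o2: d²=26 ≤ ρ²=44; F_rep = 28·(-1,-5)/26² = (-0.0414,-0.2071)
o3: d²=80 > ρ²=44 → inactive
F = F_att + ΣF_rep = (1.4586,10.2929)
Δp = p'−p = (0.1823,1.2866); α = Δx/Fx = (493/2704) / (493/338) = 1/8
check: Δy/Fy = (3479/2704) / (3479/338) = 1/8 ✓

α = 1/8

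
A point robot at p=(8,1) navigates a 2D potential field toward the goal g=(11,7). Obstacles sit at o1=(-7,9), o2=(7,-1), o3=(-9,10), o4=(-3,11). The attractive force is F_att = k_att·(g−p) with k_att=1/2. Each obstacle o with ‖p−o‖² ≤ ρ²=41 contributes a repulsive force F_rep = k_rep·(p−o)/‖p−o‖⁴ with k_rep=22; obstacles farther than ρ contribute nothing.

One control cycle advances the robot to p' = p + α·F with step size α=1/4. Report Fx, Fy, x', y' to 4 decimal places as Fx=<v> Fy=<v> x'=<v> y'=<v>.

F_att = 1/2·(g−p) = 1/2·(3,6) = (1.5000,3.0000)
o1: d²=289 > ρ²=41 → inactive
o2: d²=5 ≤ ρ²=41; F_rep = 22·(1,2)/5² = (0.8800,1.7600)
o3: d²=370 > ρ²=41 → inactive
o4: d²=221 > ρ²=41 → inactive
F = F_att + ΣF_rep = (2.3800,4.7600)
p' = p + 1/4·F = (8.5950,2.1900)

Fx=2.3800 Fy=4.7600 x'=8.5950 y'=2.1900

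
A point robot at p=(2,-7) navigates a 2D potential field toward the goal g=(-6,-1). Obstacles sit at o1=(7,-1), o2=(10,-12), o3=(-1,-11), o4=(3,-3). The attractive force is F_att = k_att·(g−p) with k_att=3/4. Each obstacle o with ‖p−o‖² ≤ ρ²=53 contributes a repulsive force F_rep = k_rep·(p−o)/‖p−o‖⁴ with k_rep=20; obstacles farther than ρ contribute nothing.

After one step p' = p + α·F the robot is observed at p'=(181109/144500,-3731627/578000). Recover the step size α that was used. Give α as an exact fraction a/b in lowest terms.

α = 1/8

F_att = 3/4·(g−p) = 3/4·(-8,6) = (-6.0000,4.5000)
o1: d²=61 > ρ²=53 → inactive
o2: d²=89 > ρ²=53 → inactive
o3: d²=25 ≤ ρ²=53; F_rep = 20·(3,4)/25² = (0.0960,0.1280)
o4: d²=17 ≤ ρ²=53; F_rep = 20·(-1,-4)/17² = (-0.0692,-0.2768)
F = F_att + ΣF_rep = (-5.9732,4.3512)
Δp = p'−p = (-0.7467,0.5439); α = Δx/Fx = (-107891/144500) / (-215782/36125) = 1/8
check: Δy/Fy = (314373/578000) / (314373/72250) = 1/8 ✓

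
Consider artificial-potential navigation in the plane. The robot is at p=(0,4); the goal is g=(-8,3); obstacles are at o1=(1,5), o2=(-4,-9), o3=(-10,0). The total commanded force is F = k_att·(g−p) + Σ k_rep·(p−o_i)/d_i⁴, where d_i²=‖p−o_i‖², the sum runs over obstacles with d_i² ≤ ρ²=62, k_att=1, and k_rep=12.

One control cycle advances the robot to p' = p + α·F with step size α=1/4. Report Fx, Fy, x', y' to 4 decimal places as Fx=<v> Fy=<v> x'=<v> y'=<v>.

F_att = 1·(g−p) = 1·(-8,-1) = (-8.0000,-1.0000)
o1: d²=2 ≤ ρ²=62; F_rep = 12·(-1,-1)/2² = (-3.0000,-3.0000)
o2: d²=185 > ρ²=62 → inactive
o3: d²=116 > ρ²=62 → inactive
F = F_att + ΣF_rep = (-11.0000,-4.0000)
p' = p + 1/4·F = (-2.7500,3.0000)

Fx=-11.0000 Fy=-4.0000 x'=-2.7500 y'=3.0000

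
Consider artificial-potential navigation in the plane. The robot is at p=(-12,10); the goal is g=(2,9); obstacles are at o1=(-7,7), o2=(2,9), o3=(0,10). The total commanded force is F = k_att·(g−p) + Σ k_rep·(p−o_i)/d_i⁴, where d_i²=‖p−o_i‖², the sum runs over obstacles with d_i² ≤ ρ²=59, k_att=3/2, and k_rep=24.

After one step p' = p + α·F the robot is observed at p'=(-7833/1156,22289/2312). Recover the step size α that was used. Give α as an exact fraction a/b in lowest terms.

F_att = 3/2·(g−p) = 3/2·(14,-1) = (21.0000,-1.5000)
o1: d²=34 ≤ ρ²=59; F_rep = 24·(-5,3)/34² = (-0.1038,0.0623)
o2: d²=197 > ρ²=59 → inactive
o3: d²=144 > ρ²=59 → inactive
F = F_att + ΣF_rep = (20.8962,-1.4377)
Δp = p'−p = (5.2240,-0.3594); α = Δx/Fx = (6039/1156) / (6039/289) = 1/4
check: Δy/Fy = (-831/2312) / (-831/578) = 1/4 ✓

α = 1/4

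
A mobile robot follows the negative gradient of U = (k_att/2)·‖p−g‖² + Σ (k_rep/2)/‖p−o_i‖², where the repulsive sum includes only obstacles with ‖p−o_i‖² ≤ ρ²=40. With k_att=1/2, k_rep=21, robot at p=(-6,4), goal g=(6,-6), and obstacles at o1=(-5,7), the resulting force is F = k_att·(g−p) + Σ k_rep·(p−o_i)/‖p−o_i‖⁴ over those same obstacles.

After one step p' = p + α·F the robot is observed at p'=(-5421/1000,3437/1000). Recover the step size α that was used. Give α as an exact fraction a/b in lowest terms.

α = 1/10

F_att = 1/2·(g−p) = 1/2·(12,-10) = (6.0000,-5.0000)
o1: d²=10 ≤ ρ²=40; F_rep = 21·(-1,-3)/10² = (-0.2100,-0.6300)
F = F_att + ΣF_rep = (5.7900,-5.6300)
Δp = p'−p = (0.5790,-0.5630); α = Δx/Fx = (579/1000) / (579/100) = 1/10
check: Δy/Fy = (-563/1000) / (-563/100) = 1/10 ✓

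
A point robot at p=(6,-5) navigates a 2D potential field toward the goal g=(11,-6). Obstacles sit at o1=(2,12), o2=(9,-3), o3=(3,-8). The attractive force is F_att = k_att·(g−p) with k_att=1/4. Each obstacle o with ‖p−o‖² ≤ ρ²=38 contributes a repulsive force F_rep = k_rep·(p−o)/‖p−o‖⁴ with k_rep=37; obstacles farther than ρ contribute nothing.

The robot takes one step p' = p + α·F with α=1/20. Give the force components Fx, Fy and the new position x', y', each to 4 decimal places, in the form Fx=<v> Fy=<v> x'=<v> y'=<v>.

Fx=0.9358 Fy=-0.3453 x'=6.0468 y'=-5.0173

F_att = 1/4·(g−p) = 1/4·(5,-1) = (1.2500,-0.2500)
o1: d²=305 > ρ²=38 → inactive
o2: d²=13 ≤ ρ²=38; F_rep = 37·(-3,-2)/13² = (-0.6568,-0.4379)
o3: d²=18 ≤ ρ²=38; F_rep = 37·(3,3)/18² = (0.3426,0.3426)
F = F_att + ΣF_rep = (0.9358,-0.3453)
p' = p + 1/20·F = (6.0468,-5.0173)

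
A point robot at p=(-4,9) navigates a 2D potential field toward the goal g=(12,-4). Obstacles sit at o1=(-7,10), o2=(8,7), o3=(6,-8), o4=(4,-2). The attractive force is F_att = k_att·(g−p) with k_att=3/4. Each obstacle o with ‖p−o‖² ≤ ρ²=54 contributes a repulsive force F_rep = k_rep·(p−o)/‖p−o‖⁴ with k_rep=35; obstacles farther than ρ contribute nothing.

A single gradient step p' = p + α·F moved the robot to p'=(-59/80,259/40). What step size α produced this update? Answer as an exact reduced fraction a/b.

F_att = 3/4·(g−p) = 3/4·(16,-13) = (12.0000,-9.7500)
o1: d²=10 ≤ ρ²=54; F_rep = 35·(3,-1)/10² = (1.0500,-0.3500)
o2: d²=148 > ρ²=54 → inactive
o3: d²=389 > ρ²=54 → inactive
o4: d²=185 > ρ²=54 → inactive
F = F_att + ΣF_rep = (13.0500,-10.1000)
Δp = p'−p = (3.2625,-2.5250); α = Δx/Fx = (261/80) / (261/20) = 1/4
check: Δy/Fy = (-101/40) / (-101/10) = 1/4 ✓

α = 1/4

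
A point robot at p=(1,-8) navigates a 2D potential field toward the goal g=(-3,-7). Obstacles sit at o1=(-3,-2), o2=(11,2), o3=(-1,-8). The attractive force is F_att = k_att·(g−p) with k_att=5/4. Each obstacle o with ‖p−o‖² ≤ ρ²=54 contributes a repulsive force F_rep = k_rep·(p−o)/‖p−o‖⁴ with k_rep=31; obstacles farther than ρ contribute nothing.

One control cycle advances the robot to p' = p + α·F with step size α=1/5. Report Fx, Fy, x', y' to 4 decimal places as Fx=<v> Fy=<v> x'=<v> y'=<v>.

F_att = 5/4·(g−p) = 5/4·(-4,1) = (-5.0000,1.2500)
o1: d²=52 ≤ ρ²=54; F_rep = 31·(4,-6)/52² = (0.0459,-0.0688)
o2: d²=200 > ρ²=54 → inactive
o3: d²=4 ≤ ρ²=54; F_rep = 31·(2,0)/4² = (3.8750,0.0000)
F = F_att + ΣF_rep = (-1.0791,1.1812)
p' = p + 1/5·F = (0.7842,-7.7638)

Fx=-1.0791 Fy=1.1812 x'=0.7842 y'=-7.7638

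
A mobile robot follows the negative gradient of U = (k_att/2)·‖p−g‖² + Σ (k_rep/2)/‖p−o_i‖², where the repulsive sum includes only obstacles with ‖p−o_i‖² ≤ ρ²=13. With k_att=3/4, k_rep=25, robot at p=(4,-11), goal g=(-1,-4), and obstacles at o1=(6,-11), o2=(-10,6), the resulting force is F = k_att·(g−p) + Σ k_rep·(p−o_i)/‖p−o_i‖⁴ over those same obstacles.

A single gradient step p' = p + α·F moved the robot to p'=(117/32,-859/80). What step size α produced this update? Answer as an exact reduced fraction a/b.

F_att = 3/4·(g−p) = 3/4·(-5,7) = (-3.7500,5.2500)
o1: d²=4 ≤ ρ²=13; F_rep = 25·(-2,0)/4² = (-3.1250,0.0000)
o2: d²=485 > ρ²=13 → inactive
F = F_att + ΣF_rep = (-6.8750,5.2500)
Δp = p'−p = (-0.3438,0.2625); α = Δx/Fx = (-11/32) / (-55/8) = 1/20
check: Δy/Fy = (21/80) / (21/4) = 1/20 ✓

α = 1/20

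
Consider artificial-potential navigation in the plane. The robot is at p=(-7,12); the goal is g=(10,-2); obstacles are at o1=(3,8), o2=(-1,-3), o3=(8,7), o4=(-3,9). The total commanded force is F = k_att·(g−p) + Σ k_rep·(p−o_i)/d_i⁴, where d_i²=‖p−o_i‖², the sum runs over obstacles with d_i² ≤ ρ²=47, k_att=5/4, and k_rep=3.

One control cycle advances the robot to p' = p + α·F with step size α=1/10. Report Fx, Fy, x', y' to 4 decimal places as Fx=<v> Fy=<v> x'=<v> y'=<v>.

F_att = 5/4·(g−p) = 5/4·(17,-14) = (21.2500,-17.5000)
o1: d²=116 > ρ²=47 → inactive
o2: d²=261 > ρ²=47 → inactive
o3: d²=250 > ρ²=47 → inactive
o4: d²=25 ≤ ρ²=47; F_rep = 3·(-4,3)/25² = (-0.0192,0.0144)
F = F_att + ΣF_rep = (21.2308,-17.4856)
p' = p + 1/10·F = (-4.8769,10.2514)

Fx=21.2308 Fy=-17.4856 x'=-4.8769 y'=10.2514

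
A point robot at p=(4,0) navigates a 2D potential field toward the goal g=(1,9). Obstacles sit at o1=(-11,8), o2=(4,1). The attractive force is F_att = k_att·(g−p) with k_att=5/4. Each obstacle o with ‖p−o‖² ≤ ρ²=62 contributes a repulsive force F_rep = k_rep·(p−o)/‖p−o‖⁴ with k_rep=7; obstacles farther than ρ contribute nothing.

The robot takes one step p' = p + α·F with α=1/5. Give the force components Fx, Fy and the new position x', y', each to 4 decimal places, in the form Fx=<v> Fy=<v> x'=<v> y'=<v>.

Fx=-3.7500 Fy=4.2500 x'=3.2500 y'=0.8500

F_att = 5/4·(g−p) = 5/4·(-3,9) = (-3.7500,11.2500)
o1: d²=289 > ρ²=62 → inactive
o2: d²=1 ≤ ρ²=62; F_rep = 7·(0,-1)/1² = (0.0000,-7.0000)
F = F_att + ΣF_rep = (-3.7500,4.2500)
p' = p + 1/5·F = (3.2500,0.8500)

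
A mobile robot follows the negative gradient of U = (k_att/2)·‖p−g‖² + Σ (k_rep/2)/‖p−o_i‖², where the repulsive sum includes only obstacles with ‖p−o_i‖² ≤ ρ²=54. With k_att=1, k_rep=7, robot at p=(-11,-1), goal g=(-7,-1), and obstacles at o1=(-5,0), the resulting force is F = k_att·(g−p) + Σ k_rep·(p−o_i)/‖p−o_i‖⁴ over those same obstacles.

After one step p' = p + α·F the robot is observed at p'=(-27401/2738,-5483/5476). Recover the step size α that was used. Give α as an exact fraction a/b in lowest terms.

α = 1/4

F_att = 1·(g−p) = 1·(4,0) = (4.0000,0.0000)
o1: d²=37 ≤ ρ²=54; F_rep = 7·(-6,-1)/37² = (-0.0307,-0.0051)
F = F_att + ΣF_rep = (3.9693,-0.0051)
Δp = p'−p = (0.9923,-0.0013); α = Δx/Fx = (2717/2738) / (5434/1369) = 1/4
check: Δy/Fy = (-7/5476) / (-7/1369) = 1/4 ✓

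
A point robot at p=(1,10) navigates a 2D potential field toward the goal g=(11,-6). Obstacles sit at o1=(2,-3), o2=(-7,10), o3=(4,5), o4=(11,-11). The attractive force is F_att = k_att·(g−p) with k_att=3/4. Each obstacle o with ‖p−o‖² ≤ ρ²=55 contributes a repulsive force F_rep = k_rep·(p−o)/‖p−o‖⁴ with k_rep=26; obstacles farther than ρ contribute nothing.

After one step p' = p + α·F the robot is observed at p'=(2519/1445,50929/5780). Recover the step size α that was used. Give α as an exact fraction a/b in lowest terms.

α = 1/10

F_att = 3/4·(g−p) = 3/4·(10,-16) = (7.5000,-12.0000)
o1: d²=170 > ρ²=55 → inactive
o2: d²=64 > ρ²=55 → inactive
o3: d²=34 ≤ ρ²=55; F_rep = 26·(-3,5)/34² = (-0.0675,0.1125)
o4: d²=541 > ρ²=55 → inactive
F = F_att + ΣF_rep = (7.4325,-11.8875)
Δp = p'−p = (0.7433,-1.1888); α = Δx/Fx = (1074/1445) / (2148/289) = 1/10
check: Δy/Fy = (-6871/5780) / (-6871/578) = 1/10 ✓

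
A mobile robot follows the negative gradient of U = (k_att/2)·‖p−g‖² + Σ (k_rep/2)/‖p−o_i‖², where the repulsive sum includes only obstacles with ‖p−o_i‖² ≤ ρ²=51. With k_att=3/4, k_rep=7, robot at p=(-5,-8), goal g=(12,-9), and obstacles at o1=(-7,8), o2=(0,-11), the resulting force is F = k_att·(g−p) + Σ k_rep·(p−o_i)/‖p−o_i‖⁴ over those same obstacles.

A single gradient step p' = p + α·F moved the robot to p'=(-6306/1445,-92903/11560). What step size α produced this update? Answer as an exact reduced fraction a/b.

α = 1/20

F_att = 3/4·(g−p) = 3/4·(17,-1) = (12.7500,-0.7500)
o1: d²=260 > ρ²=51 → inactive
o2: d²=34 ≤ ρ²=51; F_rep = 7·(-5,3)/34² = (-0.0303,0.0182)
F = F_att + ΣF_rep = (12.7197,-0.7318)
Δp = p'−p = (0.6360,-0.0366); α = Δx/Fx = (919/1445) / (3676/289) = 1/20
check: Δy/Fy = (-423/11560) / (-423/578) = 1/20 ✓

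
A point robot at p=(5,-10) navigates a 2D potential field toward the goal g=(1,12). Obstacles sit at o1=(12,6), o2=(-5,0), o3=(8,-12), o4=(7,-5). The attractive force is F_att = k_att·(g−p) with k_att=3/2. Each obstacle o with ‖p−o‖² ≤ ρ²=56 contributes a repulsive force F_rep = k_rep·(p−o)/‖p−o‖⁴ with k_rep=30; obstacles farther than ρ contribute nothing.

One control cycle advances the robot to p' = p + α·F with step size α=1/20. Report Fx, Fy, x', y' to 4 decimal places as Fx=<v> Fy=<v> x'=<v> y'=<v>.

F_att = 3/2·(g−p) = 3/2·(-4,22) = (-6.0000,33.0000)
o1: d²=305 > ρ²=56 → inactive
o2: d²=200 > ρ²=56 → inactive
o3: d²=13 ≤ ρ²=56; F_rep = 30·(-3,2)/13² = (-0.5325,0.3550)
o4: d²=29 ≤ ρ²=56; F_rep = 30·(-2,-5)/29² = (-0.0713,-0.1784)
F = F_att + ΣF_rep = (-6.6039,33.1767)
p' = p + 1/20·F = (4.6698,-8.3412)

Fx=-6.6039 Fy=33.1767 x'=4.6698 y'=-8.3412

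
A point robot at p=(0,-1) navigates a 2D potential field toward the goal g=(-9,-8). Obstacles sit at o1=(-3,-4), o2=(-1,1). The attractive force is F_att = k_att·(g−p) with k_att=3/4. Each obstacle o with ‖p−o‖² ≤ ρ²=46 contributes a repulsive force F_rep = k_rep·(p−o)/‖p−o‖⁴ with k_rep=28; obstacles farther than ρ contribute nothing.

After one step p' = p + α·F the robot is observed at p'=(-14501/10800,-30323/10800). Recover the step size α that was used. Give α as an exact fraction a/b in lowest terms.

α = 1/4

F_att = 3/4·(g−p) = 3/4·(-9,-7) = (-6.7500,-5.2500)
o1: d²=18 ≤ ρ²=46; F_rep = 28·(3,3)/18² = (0.2593,0.2593)
o2: d²=5 ≤ ρ²=46; F_rep = 28·(1,-2)/5² = (1.1200,-2.2400)
F = F_att + ΣF_rep = (-5.3707,-7.2307)
Δp = p'−p = (-1.3427,-1.8077); α = Δx/Fx = (-14501/10800) / (-14501/2700) = 1/4
check: Δy/Fy = (-19523/10800) / (-19523/2700) = 1/4 ✓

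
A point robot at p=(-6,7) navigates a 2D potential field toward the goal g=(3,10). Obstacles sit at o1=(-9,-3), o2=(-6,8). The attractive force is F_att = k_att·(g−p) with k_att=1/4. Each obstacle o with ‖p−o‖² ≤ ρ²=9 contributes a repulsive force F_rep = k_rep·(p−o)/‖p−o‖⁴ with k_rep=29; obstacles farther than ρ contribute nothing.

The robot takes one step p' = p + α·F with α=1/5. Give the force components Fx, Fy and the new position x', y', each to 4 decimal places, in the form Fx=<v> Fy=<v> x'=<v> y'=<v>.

F_att = 1/4·(g−p) = 1/4·(9,3) = (2.2500,0.7500)
o1: d²=109 > ρ²=9 → inactive
o2: d²=1 ≤ ρ²=9; F_rep = 29·(0,-1)/1² = (0.0000,-29.0000)
F = F_att + ΣF_rep = (2.2500,-28.2500)
p' = p + 1/5·F = (-5.5500,1.3500)

Fx=2.2500 Fy=-28.2500 x'=-5.5500 y'=1.3500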